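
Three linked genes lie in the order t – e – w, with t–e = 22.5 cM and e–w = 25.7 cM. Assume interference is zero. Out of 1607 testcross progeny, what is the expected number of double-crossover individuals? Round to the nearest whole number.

93

Map distances give recombination frequencies of 0.225 and 0.257 for the two intervals.
With no interference, expected double-crossover frequency = 0.225 × 0.257 = 0.05783.
Expected number = 0.05783 × 1607 = 92.92 ≈ 93.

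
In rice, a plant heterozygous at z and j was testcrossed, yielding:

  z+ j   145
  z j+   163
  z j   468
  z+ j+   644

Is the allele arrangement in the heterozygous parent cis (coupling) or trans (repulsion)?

The two most frequent classes are z+ j+ (644) and z j (468); these are the parental (non-recombinant) types.
So the F1 carried z+ j+ on one chromosome and z j on the other — the recessive alleles are on the same chromosome (cis / coupling).

cis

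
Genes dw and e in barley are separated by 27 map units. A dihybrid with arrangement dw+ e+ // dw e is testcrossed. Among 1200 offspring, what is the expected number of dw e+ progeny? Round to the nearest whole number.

162

A map distance of 27 map units corresponds to a recombination frequency of 0.270.
The F1 is dw+ e+ / dw e, so dw e+ is a recombinant gamete class with expected frequency r/2 = 0.270/2 = 0.1350.
Expected number = 0.1350 × 1200 = 162.00 ≈ 162.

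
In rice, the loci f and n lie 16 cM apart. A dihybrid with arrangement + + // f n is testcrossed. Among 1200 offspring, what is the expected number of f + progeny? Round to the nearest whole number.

A map distance of 16 cM corresponds to a recombination frequency of 0.160.
The F1 is + + / f n, so f + is a recombinant gamete class with expected frequency r/2 = 0.160/2 = 0.0800.
Expected number = 0.0800 × 1200 = 96.00 ≈ 96.

96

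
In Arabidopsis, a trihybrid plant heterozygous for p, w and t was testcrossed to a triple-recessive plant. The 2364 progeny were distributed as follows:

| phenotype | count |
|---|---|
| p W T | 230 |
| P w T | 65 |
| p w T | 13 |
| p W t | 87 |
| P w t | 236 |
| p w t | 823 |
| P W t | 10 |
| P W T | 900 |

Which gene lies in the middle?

t

The two most frequent reciprocal classes, P W T and p w t, are the parental types, so the F1 was P W T / p w t.
The two rarest classes, P W t and p w T, are the double crossovers. Comparing them with the parentals, only the t allele has switched, so t is the middle locus and the order is w – t – p.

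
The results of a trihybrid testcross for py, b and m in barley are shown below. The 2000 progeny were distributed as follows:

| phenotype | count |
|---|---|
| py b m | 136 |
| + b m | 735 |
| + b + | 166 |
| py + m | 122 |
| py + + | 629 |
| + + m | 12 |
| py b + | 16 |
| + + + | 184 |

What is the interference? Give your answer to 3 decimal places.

The two most frequent reciprocal classes, + b m and py + +, are the parental types, so the F1 was + b m / py + +.
The two rarest classes, + + m and py b +, are the double crossovers. Comparing them with the parentals, only the b allele has switched, so b is the middle locus and the order is m – b – py.
m–b: (288 + 28)/2000 = 0.1580; b–py: (320 + 28)/2000 = 0.1740.
Expected DCO frequency = 0.1580 × 0.1740 ≈ 0.02749; observed = 28/2000 ≈ 0.01400.
Coefficient of coincidence = 0.01400/0.02749 ≈ 0.509; interference = 1 − 0.509 = 0.491.

0.491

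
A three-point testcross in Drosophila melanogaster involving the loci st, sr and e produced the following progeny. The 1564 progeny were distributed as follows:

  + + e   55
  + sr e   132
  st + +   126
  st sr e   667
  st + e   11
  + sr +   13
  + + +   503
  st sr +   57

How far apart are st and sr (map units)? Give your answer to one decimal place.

The two most frequent reciprocal classes, st sr e and + + +, are the parental types, so the F1 was st sr e / + + +.
The two rarest classes, st + e and + sr +, are the double crossovers. Comparing them with the parentals, only the sr allele has switched, so sr is the middle locus and the order is st – sr – e.
Crossovers in the st–sr interval produce the single-crossover classes + sr e and st + + (132 + 126 = 258) plus the double crossovers (24).
RF(st–sr) = (258 + 24) / 1564 = 282/1564 = 0.1803 → 18.0 map units.

18.0 map units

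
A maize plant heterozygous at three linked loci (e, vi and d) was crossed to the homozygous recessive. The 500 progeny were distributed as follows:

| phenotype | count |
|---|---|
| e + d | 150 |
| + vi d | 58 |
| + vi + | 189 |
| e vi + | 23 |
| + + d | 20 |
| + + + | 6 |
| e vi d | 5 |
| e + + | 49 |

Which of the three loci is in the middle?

vi

The two most frequent reciprocal classes, + vi + and e + d, are the parental types, so the F1 was + vi + / e + d.
The two rarest classes, + + + and e vi d, are the double crossovers. Comparing them with the parentals, only the vi allele has switched, so vi is the middle locus and the order is e – vi – d.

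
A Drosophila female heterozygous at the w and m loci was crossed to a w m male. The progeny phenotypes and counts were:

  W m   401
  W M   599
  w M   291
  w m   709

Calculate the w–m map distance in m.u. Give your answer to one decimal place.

The two most frequent classes, W M (599) and w m (709), are the parental types, so the F1 was W M / w m.
The recombinant classes are W m and w M: 401 + 291 = 692.
Recombination frequency = 692/2000 = 0.3460 ≈ 34.6%, i.e. 34.6 m.u.

34.6 m.u.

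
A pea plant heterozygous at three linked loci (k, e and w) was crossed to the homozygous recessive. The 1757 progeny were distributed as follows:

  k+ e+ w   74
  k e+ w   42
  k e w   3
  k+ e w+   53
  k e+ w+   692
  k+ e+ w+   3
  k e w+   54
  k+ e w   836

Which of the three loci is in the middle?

The two most frequent reciprocal classes, k+ e w and k e+ w+, are the parental types, so the F1 was k+ e w / k e+ w+.
The two rarest classes, k e w and k+ e+ w+, are the double crossovers. Comparing them with the parentals, only the k allele has switched, so k is the middle locus and the order is w – k – e.

k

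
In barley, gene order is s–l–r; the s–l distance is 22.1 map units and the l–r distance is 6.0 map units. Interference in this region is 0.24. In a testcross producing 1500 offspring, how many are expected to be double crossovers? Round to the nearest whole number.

Map distances give recombination frequencies of 0.221 and 0.060 for the two intervals.
With interference 0.24 (so coincidence = 0.76), expected double-crossover frequency = 0.221 × 0.060 × 0.76 = 0.01008.
Expected number = 0.01008 × 1500 = 15.12 ≈ 15.

15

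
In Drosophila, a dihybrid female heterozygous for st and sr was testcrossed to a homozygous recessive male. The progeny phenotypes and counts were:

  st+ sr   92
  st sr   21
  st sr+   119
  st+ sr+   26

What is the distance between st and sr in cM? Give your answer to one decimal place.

The two most frequent classes, st+ sr (92) and st sr+ (119), are the parental types, so the F1 was st+ sr / st sr+.
The recombinant classes are st+ sr+ and st sr: 26 + 21 = 47.
Recombination frequency = 47/258 = 0.1822 ≈ 18.2%, i.e. 18.2 cM.

18.2 cM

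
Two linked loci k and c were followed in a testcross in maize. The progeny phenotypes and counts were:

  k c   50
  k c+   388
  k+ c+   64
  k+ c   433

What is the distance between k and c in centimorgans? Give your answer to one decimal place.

The two most frequent classes, k+ c (433) and k c+ (388), are the parental types, so the F1 was k+ c / k c+.
The recombinant classes are k+ c+ and k c: 64 + 50 = 114.
Recombination frequency = 114/935 = 0.1219 ≈ 12.2%, i.e. 12.2 centimorgans.

12.2 centimorgans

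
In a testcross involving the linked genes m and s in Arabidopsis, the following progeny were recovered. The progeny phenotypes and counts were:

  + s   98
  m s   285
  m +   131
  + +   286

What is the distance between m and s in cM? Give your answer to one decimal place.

28.6 cM

The two most frequent classes, + + (286) and m s (285), are the parental types, so the F1 was + + / m s.
The recombinant classes are + s and m +: 98 + 131 = 229.
Recombination frequency = 229/800 = 0.2863 ≈ 28.6%, i.e. 28.6 cM.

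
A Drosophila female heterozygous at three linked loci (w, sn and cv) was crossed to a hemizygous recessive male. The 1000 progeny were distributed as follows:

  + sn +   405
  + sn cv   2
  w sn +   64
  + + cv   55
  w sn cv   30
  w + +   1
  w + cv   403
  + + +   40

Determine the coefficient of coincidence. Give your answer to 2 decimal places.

The two most frequent reciprocal classes, w + cv and + sn +, are the parental types, so the F1 was w + cv / + sn +.
The two rarest classes, w + + and + sn cv, are the double crossovers. Comparing them with the parentals, only the cv allele has switched, so cv is the middle locus and the order is w – cv – sn.
w–cv: (119 + 3)/1000 = 0.1220; cv–sn: (70 + 3)/1000 = 0.0730.
Expected DCO frequency = 0.1220 × 0.0730 ≈ 0.00891; observed = 3/1000 ≈ 0.00300.
Coefficient of coincidence = 0.00300/0.00891 ≈ 0.34.

0.34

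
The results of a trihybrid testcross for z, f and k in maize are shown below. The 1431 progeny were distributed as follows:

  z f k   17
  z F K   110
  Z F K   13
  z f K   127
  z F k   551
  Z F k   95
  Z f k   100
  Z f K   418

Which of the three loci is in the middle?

The two most frequent reciprocal classes, Z f K and z F k, are the parental types, so the F1 was Z f K / z F k.
The two rarest classes, Z F K and z f k, are the double crossovers. Comparing them with the parentals, only the f allele has switched, so f is the middle locus and the order is z – f – k.

f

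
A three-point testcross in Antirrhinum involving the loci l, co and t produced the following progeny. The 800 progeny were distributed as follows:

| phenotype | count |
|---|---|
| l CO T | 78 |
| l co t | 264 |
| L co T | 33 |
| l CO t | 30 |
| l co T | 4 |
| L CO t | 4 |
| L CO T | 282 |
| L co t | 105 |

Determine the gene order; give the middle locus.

The two most frequent reciprocal classes, l co t and L CO T, are the parental types, so the F1 was l co t / L CO T.
The two rarest classes, l co T and L CO t, are the double crossovers. Comparing them with the parentals, only the t allele has switched, so t is the middle locus and the order is co – t – l.

t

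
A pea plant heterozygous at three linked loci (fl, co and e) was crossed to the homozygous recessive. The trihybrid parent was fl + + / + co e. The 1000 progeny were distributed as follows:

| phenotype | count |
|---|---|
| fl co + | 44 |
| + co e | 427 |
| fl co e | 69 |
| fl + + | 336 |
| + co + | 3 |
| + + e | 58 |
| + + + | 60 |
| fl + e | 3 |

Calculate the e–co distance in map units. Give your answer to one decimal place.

10.8 map units

The two rarest classes, fl + e and + co +, are the double crossovers. Comparing them with the parentals, only the e allele has switched, so e is the middle locus and the order is co – e – fl.
Crossovers in the co–e interval produce the single-crossover classes fl co + and + + e (44 + 58 = 102) plus the double crossovers (6).
RF(co–e) = (102 + 6) / 1000 = 108/1000 = 0.1080 → 10.8 map units.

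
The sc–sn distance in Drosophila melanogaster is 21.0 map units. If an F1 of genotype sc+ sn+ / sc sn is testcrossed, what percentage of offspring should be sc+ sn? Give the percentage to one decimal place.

A map distance of 21.0 map units corresponds to a recombination frequency of 0.210.
The F1 is sc+ sn+ / sc sn, so sc+ sn is a recombinant gamete class with expected frequency r/2 = 0.210/2 = 0.1050.
That is 0.1050 = 10.5% of the progeny.

10.5%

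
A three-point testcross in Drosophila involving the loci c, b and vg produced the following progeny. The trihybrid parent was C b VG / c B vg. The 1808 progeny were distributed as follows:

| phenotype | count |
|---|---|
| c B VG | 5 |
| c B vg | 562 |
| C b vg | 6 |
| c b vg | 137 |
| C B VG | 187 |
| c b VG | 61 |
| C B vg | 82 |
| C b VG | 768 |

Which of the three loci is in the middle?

vg

The two rarest classes, C b vg and c B VG, are the double crossovers. Comparing them with the parentals, only the vg allele has switched, so vg is the middle locus and the order is c – vg – b.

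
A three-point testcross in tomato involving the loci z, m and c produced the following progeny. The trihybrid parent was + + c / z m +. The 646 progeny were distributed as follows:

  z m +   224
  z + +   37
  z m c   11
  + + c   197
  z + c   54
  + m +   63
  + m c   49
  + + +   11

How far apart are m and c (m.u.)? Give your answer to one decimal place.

The two rarest classes, + + + and z m c, are the double crossovers. Comparing them with the parentals, only the c allele has switched, so c is the middle locus and the order is z – c – m.
Crossovers in the c–m interval produce the single-crossover classes + m c and z + + (49 + 37 = 86) plus the double crossovers (22).
RF(c–m) = (86 + 22) / 646 = 108/646 = 0.1672 → 16.7 m.u.

16.7 m.u.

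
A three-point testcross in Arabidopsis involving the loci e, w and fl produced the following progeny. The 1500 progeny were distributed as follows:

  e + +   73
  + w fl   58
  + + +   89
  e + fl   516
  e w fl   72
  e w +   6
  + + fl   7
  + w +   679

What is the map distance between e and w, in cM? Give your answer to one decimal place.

11.6 cM

The two most frequent reciprocal classes, e + fl and + w +, are the parental types, so the F1 was e + fl / + w +.
The two rarest classes, + + fl and e w +, are the double crossovers. Comparing them with the parentals, only the e allele has switched, so e is the middle locus and the order is w – e – fl.
Crossovers in the w–e interval produce the single-crossover classes e w fl and + + + (72 + 89 = 161) plus the double crossovers (13).
RF(w–e) = (161 + 13) / 1500 = 174/1500 = 0.1160 → 11.6 cM.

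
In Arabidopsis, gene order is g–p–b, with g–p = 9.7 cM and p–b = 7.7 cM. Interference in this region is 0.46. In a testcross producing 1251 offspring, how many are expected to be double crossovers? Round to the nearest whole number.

Map distances give recombination frequencies of 0.097 and 0.077 for the two intervals.
With interference 0.46 (so coincidence = 0.54), expected double-crossover frequency = 0.097 × 0.077 × 0.54 = 0.00403.
Expected number = 0.00403 × 1251 = 5.05 ≈ 5.

5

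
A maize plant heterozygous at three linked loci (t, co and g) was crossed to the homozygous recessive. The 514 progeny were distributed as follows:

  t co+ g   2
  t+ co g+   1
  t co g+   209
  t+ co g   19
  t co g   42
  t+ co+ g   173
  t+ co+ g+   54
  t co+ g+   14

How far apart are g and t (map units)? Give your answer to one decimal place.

19.3 map units

The two most frequent reciprocal classes, t co g+ and t+ co+ g, are the parental types, so the F1 was t co g+ / t+ co+ g.
The two rarest classes, t+ co g+ and t co+ g, are the double crossovers. Comparing them with the parentals, only the t allele has switched, so t is the middle locus and the order is co – t – g.
Crossovers in the t–g interval produce the single-crossover classes t co g and t+ co+ g+ (42 + 54 = 96) plus the double crossovers (3).
RF(t–g) = (96 + 3) / 514 = 99/514 = 0.1926 → 19.3 map units.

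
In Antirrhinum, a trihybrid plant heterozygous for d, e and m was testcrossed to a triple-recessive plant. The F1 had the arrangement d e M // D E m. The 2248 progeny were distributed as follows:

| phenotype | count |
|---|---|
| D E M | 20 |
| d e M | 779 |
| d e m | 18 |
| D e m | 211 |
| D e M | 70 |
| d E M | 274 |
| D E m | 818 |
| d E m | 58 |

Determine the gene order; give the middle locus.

m

The two rarest classes, d e m and D E M, are the double crossovers. Comparing them with the parentals, only the m allele has switched, so m is the middle locus and the order is d – m – e.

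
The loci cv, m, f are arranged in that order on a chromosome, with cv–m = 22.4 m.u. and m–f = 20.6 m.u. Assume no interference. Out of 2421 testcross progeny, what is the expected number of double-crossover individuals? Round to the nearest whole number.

Map distances give recombination frequencies of 0.224 and 0.206 for the two intervals.
With no interference, expected double-crossover frequency = 0.224 × 0.206 = 0.04614.
Expected number = 0.04614 × 2421 = 111.71 ≈ 112.

112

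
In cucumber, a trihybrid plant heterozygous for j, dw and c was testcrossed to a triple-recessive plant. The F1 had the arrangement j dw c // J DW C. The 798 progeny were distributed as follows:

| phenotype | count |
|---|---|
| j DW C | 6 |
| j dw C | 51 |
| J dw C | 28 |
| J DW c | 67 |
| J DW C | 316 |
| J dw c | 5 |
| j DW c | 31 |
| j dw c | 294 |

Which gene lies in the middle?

j

The two rarest classes, J dw c and j DW C, are the double crossovers. Comparing them with the parentals, only the j allele has switched, so j is the middle locus and the order is dw – j – c.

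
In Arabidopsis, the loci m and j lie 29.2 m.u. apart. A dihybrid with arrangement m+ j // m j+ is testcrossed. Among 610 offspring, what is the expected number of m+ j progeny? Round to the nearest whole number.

216

A map distance of 29.2 m.u. corresponds to a recombination frequency of 0.292.
The F1 is m+ j / m j+, so m+ j is a parental gamete class with expected frequency (1 − r)/2 = 0.708/2 = 0.3540.
Expected number = 0.3540 × 610 = 215.94 ≈ 216.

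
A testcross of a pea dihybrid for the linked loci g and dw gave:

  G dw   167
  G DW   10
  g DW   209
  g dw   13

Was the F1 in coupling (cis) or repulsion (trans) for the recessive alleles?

The two most frequent classes are G dw (167) and g DW (209); these are the parental (non-recombinant) types.
So the F1 carried G dw on one chromosome and g DW on the other — the recessive alleles are on opposite chromosomes (trans / repulsion).

trans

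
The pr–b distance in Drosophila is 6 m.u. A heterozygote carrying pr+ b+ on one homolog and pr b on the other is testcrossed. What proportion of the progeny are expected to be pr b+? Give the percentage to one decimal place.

A map distance of 6 m.u. corresponds to a recombination frequency of 0.060.
The F1 is pr+ b+ / pr b, so pr b+ is a recombinant gamete class with expected frequency r/2 = 0.060/2 = 0.0300.
That is 0.0300 = 3.0% of the progeny.

3.0%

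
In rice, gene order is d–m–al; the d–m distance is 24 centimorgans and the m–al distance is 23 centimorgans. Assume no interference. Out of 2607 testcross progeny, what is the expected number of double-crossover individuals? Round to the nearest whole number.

Map distances give recombination frequencies of 0.240 and 0.230 for the two intervals.
With no interference, expected double-crossover frequency = 0.240 × 0.230 = 0.05520.
Expected number = 0.05520 × 2607 = 143.91 ≈ 144.

144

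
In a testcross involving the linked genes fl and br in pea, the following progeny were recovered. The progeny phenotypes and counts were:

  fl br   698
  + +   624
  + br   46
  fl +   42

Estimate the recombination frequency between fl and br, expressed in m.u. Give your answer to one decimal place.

6.2 m.u.

The two most frequent classes, + + (624) and fl br (698), are the parental types, so the F1 was + + / fl br.
The recombinant classes are + br and fl +: 46 + 42 = 88.
Recombination frequency = 88/1410 = 0.0624 ≈ 6.2%, i.e. 6.2 m.u.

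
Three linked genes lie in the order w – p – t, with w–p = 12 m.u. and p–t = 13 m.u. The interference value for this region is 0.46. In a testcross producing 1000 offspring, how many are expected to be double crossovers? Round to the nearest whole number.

8

Map distances give recombination frequencies of 0.120 and 0.130 for the two intervals.
With interference 0.46 (so coincidence = 0.54), expected double-crossover frequency = 0.120 × 0.130 × 0.54 = 0.00842.
Expected number = 0.00842 × 1000 = 8.42 ≈ 8.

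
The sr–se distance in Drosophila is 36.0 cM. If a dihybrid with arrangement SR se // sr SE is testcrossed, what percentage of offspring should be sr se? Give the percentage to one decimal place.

18.0%

A map distance of 36.0 cM corresponds to a recombination frequency of 0.360.
The F1 is SR se / sr SE, so sr se is a recombinant gamete class with expected frequency r/2 = 0.360/2 = 0.1800.
That is 0.1800 = 18.0% of the progeny.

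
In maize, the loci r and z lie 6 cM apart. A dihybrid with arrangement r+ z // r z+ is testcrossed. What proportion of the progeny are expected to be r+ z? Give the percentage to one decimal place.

A map distance of 6 cM corresponds to a recombination frequency of 0.060.
The F1 is r+ z / r z+, so r+ z is a parental gamete class with expected frequency (1 − r)/2 = 0.940/2 = 0.4700.
That is 0.4700 = 47.0% of the progeny.

47.0%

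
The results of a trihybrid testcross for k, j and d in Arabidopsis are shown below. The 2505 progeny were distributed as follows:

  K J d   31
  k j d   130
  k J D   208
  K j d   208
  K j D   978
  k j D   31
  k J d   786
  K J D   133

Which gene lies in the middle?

k

The two most frequent reciprocal classes, K j D and k J d, are the parental types, so the F1 was K j D / k J d.
The two rarest classes, k j D and K J d, are the double crossovers. Comparing them with the parentals, only the k allele has switched, so k is the middle locus and the order is j – k – d.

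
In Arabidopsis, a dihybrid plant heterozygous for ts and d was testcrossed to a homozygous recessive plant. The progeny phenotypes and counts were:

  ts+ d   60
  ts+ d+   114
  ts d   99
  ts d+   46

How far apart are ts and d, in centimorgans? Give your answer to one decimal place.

The two most frequent classes, ts+ d+ (114) and ts d (99), are the parental types, so the F1 was ts+ d+ / ts d.
The recombinant classes are ts+ d and ts d+: 60 + 46 = 106.
Recombination frequency = 106/319 = 0.3323 ≈ 33.2%, i.e. 33.2 centimorgans.

33.2 centimorgans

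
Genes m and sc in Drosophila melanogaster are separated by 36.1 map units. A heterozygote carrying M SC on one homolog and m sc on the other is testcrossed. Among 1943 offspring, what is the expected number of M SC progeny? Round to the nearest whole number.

621

A map distance of 36.1 map units corresponds to a recombination frequency of 0.361.
The F1 is M SC / m sc, so M SC is a parental gamete class with expected frequency (1 − r)/2 = 0.639/2 = 0.3195.
Expected number = 0.3195 × 1943 = 620.79 ≈ 621.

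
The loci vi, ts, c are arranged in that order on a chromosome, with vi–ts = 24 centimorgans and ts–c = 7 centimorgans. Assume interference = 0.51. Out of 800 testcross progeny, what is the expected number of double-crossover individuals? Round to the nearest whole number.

7

Map distances give recombination frequencies of 0.240 and 0.070 for the two intervals.
With interference 0.51 (so coincidence = 0.49), expected double-crossover frequency = 0.240 × 0.070 × 0.49 = 0.00823.
Expected number = 0.00823 × 800 = 6.59 ≈ 7.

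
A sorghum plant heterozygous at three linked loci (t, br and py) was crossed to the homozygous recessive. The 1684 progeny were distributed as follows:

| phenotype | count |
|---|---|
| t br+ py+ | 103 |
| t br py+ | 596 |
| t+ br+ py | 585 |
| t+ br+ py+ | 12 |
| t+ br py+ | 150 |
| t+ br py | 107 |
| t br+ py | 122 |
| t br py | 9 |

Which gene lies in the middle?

The two most frequent reciprocal classes, t+ br+ py and t br py+, are the parental types, so the F1 was t+ br+ py / t br py+.
The two rarest classes, t+ br+ py+ and t br py, are the double crossovers. Comparing them with the parentals, only the py allele has switched, so py is the middle locus and the order is t – py – br.

py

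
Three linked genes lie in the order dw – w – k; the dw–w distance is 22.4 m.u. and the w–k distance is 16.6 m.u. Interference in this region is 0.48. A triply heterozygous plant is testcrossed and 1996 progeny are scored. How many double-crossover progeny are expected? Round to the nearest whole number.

Map distances give recombination frequencies of 0.224 and 0.166 for the two intervals.
With interference 0.48 (so coincidence = 0.52), expected double-crossover frequency = 0.224 × 0.166 × 0.52 = 0.01934.
Expected number = 0.01934 × 1996 = 38.59 ≈ 39.

39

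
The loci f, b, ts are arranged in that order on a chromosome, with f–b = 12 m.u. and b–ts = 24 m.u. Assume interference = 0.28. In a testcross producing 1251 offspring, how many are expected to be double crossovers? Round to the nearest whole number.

26

Map distances give recombination frequencies of 0.120 and 0.240 for the two intervals.
With interference 0.28 (so coincidence = 0.72), expected double-crossover frequency = 0.120 × 0.240 × 0.72 = 0.02074.
Expected number = 0.02074 × 1251 = 25.94 ≈ 26.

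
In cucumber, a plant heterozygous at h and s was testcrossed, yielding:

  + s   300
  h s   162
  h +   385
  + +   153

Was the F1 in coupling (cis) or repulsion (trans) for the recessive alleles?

The two most frequent classes are + s (300) and h + (385); these are the parental (non-recombinant) types.
So the F1 carried + s on one chromosome and h + on the other — the recessive alleles are on opposite chromosomes (trans / repulsion).

trans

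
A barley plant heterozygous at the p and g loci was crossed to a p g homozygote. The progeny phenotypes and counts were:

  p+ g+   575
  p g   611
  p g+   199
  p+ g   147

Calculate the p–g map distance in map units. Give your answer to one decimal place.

22.6 map units

The two most frequent classes, p+ g+ (575) and p g (611), are the parental types, so the F1 was p+ g+ / p g.
The recombinant classes are p+ g and p g+: 147 + 199 = 346.
Recombination frequency = 346/1532 = 0.2258 ≈ 22.6%, i.e. 22.6 map units.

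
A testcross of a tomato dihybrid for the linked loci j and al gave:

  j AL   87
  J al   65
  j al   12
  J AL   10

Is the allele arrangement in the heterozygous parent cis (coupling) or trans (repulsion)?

trans

The two most frequent classes are J al (65) and j AL (87); these are the parental (non-recombinant) types.
So the F1 carried J al on one chromosome and j AL on the other — the recessive alleles are on opposite chromosomes (trans / repulsion).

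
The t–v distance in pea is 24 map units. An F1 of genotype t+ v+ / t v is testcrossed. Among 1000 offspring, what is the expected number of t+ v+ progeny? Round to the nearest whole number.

A map distance of 24 map units corresponds to a recombination frequency of 0.240.
The F1 is t+ v+ / t v, so t+ v+ is a parental gamete class with expected frequency (1 − r)/2 = 0.760/2 = 0.3800.
Expected number = 0.3800 × 1000 = 380.00 ≈ 380.

380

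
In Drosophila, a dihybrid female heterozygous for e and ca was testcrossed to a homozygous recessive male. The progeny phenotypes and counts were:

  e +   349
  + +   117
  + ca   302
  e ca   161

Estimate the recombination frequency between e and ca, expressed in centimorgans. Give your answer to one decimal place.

29.9 centimorgans

The two most frequent classes, + ca (302) and e + (349), are the parental types, so the F1 was + ca / e +.
The recombinant classes are + + and e ca: 117 + 161 = 278.
Recombination frequency = 278/929 = 0.2992 ≈ 29.9%, i.e. 29.9 centimorgans.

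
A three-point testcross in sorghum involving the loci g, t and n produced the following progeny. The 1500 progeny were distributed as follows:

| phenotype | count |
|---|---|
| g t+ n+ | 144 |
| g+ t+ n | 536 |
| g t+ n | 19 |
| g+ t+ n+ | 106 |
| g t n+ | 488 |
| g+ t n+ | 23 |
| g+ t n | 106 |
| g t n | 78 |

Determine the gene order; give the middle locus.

g

The two most frequent reciprocal classes, g t n+ and g+ t+ n, are the parental types, so the F1 was g t n+ / g+ t+ n.
The two rarest classes, g+ t n+ and g t+ n, are the double crossovers. Comparing them with the parentals, only the g allele has switched, so g is the middle locus and the order is t – g – n.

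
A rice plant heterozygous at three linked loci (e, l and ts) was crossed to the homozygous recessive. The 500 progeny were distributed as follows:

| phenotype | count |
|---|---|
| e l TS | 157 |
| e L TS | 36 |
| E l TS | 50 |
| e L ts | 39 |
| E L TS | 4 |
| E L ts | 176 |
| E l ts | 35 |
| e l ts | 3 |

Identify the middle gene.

ts

The two most frequent reciprocal classes, e l TS and E L ts, are the parental types, so the F1 was e l TS / E L ts.
The two rarest classes, e l ts and E L TS, are the double crossovers. Comparing them with the parentals, only the ts allele has switched, so ts is the middle locus and the order is l – ts – e.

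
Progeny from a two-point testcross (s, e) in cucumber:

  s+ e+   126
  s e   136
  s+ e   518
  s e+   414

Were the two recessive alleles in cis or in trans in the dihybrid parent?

The two most frequent classes are s+ e (518) and s e+ (414); these are the parental (non-recombinant) types.
So the F1 carried s+ e on one chromosome and s e+ on the other — the recessive alleles are on opposite chromosomes (trans / repulsion).

trans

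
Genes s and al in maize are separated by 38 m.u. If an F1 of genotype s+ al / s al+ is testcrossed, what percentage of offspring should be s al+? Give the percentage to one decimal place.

A map distance of 38 m.u. corresponds to a recombination frequency of 0.380.
The F1 is s+ al / s al+, so s al+ is a parental gamete class with expected frequency (1 − r)/2 = 0.620/2 = 0.3100.
That is 0.3100 = 31.0% of the progeny.

31.0%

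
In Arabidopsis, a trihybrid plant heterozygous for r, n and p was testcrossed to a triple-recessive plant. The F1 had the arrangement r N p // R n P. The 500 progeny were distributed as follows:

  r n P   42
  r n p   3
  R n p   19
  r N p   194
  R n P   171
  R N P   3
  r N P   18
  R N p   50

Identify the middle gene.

n

The two rarest classes, r n p and R N P, are the double crossovers. Comparing them with the parentals, only the n allele has switched, so n is the middle locus and the order is r – n – p.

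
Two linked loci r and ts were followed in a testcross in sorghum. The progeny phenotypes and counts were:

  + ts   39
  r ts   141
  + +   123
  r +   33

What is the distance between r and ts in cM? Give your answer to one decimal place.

21.4 cM

The two most frequent classes, + + (123) and r ts (141), are the parental types, so the F1 was + + / r ts.
The recombinant classes are + ts and r +: 39 + 33 = 72.
Recombination frequency = 72/336 = 0.2143 ≈ 21.4%, i.e. 21.4 cM.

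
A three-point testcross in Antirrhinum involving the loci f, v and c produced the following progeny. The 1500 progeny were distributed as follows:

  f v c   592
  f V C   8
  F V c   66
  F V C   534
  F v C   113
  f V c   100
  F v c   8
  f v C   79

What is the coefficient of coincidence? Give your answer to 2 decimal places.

The two most frequent reciprocal classes, f v c and F V C, are the parental types, so the F1 was f v c / F V C.
The two rarest classes, F v c and f V C, are the double crossovers. Comparing them with the parentals, only the f allele has switched, so f is the middle locus and the order is c – f – v.
c–f: (145 + 16)/1500 = 0.1073; f–v: (213 + 16)/1500 = 0.1527.
Expected DCO frequency = 0.1073 × 0.1527 ≈ 0.01638; observed = 16/1500 ≈ 0.01067.
Coefficient of coincidence = 0.01067/0.01638 ≈ 0.65.

0.65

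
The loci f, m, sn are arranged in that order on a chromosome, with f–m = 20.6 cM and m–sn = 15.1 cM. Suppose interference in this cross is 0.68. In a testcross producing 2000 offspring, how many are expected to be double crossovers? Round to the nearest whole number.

20

Map distances give recombination frequencies of 0.206 and 0.151 for the two intervals.
With interference 0.68 (so coincidence = 0.32), expected double-crossover frequency = 0.206 × 0.151 × 0.32 = 0.00995.
Expected number = 0.00995 × 2000 = 19.91 ≈ 20.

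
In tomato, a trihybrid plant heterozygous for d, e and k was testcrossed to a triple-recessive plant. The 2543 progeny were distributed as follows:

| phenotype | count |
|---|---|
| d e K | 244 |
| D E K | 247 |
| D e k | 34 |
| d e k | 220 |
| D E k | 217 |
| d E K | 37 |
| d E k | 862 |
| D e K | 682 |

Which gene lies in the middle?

k

The two most frequent reciprocal classes, D e K and d E k, are the parental types, so the F1 was D e K / d E k.
The two rarest classes, D e k and d E K, are the double crossovers. Comparing them with the parentals, only the k allele has switched, so k is the middle locus and the order is d – k – e.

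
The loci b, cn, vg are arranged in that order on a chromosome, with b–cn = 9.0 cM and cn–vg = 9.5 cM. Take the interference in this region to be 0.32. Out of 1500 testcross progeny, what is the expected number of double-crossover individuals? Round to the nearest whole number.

Map distances give recombination frequencies of 0.090 and 0.095 for the two intervals.
With interference 0.32 (so coincidence = 0.68), expected double-crossover frequency = 0.090 × 0.095 × 0.68 = 0.00581.
Expected number = 0.00581 × 1500 = 8.72 ≈ 9.

9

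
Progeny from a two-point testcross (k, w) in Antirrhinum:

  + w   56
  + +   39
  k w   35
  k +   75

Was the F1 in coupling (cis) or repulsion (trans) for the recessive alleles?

The two most frequent classes are + w (56) and k + (75); these are the parental (non-recombinant) types.
So the F1 carried + w on one chromosome and k + on the other — the recessive alleles are on opposite chromosomes (trans / repulsion).

trans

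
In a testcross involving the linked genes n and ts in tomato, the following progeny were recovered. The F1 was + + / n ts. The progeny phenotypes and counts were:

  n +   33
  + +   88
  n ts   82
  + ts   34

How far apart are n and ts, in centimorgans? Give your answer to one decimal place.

The recombinant classes are + ts and n +: 34 + 33 = 67.
Recombination frequency = 67/237 = 0.2827 ≈ 28.3%, i.e. 28.3 centimorgans.

28.3 centimorgans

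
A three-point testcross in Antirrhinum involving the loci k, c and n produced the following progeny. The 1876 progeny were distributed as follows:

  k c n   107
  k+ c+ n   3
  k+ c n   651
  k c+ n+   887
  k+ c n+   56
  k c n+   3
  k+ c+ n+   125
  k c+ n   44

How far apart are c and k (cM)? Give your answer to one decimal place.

12.7 cM

The two most frequent reciprocal classes, k+ c n and k c+ n+, are the parental types, so the F1 was k+ c n / k c+ n+.
The two rarest classes, k+ c+ n and k c n+, are the double crossovers. Comparing them with the parentals, only the c allele has switched, so c is the middle locus and the order is n – c – k.
Crossovers in the c–k interval produce the single-crossover classes k c n and k+ c+ n+ (107 + 125 = 232) plus the double crossovers (6).
RF(c–k) = (232 + 6) / 1876 = 238/1876 = 0.1269 → 12.7 cM.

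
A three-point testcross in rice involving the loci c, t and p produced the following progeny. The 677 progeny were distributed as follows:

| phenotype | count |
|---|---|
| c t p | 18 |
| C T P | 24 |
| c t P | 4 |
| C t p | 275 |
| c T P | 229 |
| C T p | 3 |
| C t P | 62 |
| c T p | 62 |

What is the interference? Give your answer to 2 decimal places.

The two most frequent reciprocal classes, C t p and c T P, are the parental types, so the F1 was C t p / c T P.
The two rarest classes, C T p and c t P, are the double crossovers. Comparing them with the parentals, only the t allele has switched, so t is the middle locus and the order is p – t – c.
p–t: (124 + 7)/677 = 0.1935; t–c: (42 + 7)/677 = 0.0724.
Expected DCO frequency = 0.1935 × 0.0724 ≈ 0.01401; observed = 7/677 ≈ 0.01034.
Coefficient of coincidence = 0.01034/0.01401 ≈ 0.74; interference = 1 − 0.74 = 0.26.

0.26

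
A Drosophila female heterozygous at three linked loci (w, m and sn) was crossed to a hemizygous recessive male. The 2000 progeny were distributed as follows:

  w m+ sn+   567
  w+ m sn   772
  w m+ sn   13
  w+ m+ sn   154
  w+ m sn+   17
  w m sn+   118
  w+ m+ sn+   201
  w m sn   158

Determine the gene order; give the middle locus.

sn

The two most frequent reciprocal classes, w+ m sn and w m+ sn+, are the parental types, so the F1 was w+ m sn / w m+ sn+.
The two rarest classes, w+ m sn+ and w m+ sn, are the double crossovers. Comparing them with the parentals, only the sn allele has switched, so sn is the middle locus and the order is m – sn – w.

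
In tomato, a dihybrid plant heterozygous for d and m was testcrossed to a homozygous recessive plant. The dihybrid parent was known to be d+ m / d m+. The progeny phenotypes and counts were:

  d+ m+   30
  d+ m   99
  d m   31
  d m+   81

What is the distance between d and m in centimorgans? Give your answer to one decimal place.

The recombinant classes are d+ m+ and d m: 30 + 31 = 61.
Recombination frequency = 61/241 = 0.2531 ≈ 25.3%, i.e. 25.3 centimorgans.

25.3 centimorgans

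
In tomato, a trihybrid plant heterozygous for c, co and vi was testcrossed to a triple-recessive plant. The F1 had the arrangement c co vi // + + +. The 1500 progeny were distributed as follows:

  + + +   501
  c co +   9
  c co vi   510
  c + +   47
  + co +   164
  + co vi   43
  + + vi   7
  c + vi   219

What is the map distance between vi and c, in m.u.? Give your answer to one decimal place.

7.1 m.u.

The two rarest classes, c co + and + + vi, are the double crossovers. Comparing them with the parentals, only the vi allele has switched, so vi is the middle locus and the order is c – vi – co.
Crossovers in the c–vi interval produce the single-crossover classes + co vi and c + + (43 + 47 = 90) plus the double crossovers (16).
RF(c–vi) = (90 + 16) / 1500 = 106/1500 = 0.0707 → 7.1 m.u.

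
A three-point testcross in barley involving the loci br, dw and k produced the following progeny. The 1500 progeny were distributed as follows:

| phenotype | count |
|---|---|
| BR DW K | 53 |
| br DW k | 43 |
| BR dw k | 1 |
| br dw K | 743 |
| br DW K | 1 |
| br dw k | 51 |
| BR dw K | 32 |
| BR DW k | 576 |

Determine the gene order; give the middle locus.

dw

The two most frequent reciprocal classes, br dw K and BR DW k, are the parental types, so the F1 was br dw K / BR DW k.
The two rarest classes, br DW K and BR dw k, are the double crossovers. Comparing them with the parentals, only the dw allele has switched, so dw is the middle locus and the order is k – dw – br.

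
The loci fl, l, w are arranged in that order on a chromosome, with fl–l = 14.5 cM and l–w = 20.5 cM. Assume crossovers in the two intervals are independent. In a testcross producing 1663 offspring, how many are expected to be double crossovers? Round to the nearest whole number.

49

Map distances give recombination frequencies of 0.145 and 0.205 for the two intervals.
With no interference, expected double-crossover frequency = 0.145 × 0.205 = 0.02972.
Expected number = 0.02972 × 1663 = 49.43 ≈ 49.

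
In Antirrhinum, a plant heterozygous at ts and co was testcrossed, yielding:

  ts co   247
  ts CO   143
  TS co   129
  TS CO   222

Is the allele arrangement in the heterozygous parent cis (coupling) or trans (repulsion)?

cis

The two most frequent classes are TS CO (222) and ts co (247); these are the parental (non-recombinant) types.
So the F1 carried TS CO on one chromosome and ts co on the other — the recessive alleles are on the same chromosome (cis / coupling).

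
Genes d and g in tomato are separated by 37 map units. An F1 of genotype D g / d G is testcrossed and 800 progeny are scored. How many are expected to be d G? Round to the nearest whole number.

252

A map distance of 37 map units corresponds to a recombination frequency of 0.370.
The F1 is D g / d G, so d G is a parental gamete class with expected frequency (1 − r)/2 = 0.630/2 = 0.3150.
Expected number = 0.3150 × 800 = 252.00 ≈ 252.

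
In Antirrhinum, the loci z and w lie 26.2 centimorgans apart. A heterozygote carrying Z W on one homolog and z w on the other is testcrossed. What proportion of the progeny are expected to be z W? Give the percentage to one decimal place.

A map distance of 26.2 centimorgans corresponds to a recombination frequency of 0.262.
The F1 is Z W / z w, so z W is a recombinant gamete class with expected frequency r/2 = 0.262/2 = 0.1310.
That is 0.1310 = 13.1% of the progeny.

13.1%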